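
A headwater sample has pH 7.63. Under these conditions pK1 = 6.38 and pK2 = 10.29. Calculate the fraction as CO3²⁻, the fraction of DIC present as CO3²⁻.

α₂ = 1 / (1 + [H⁺]/K2 + [H⁺]²/(K1K2)) = 1 / (1 + 10^+2.66 + 10^+1.41)
   = 1 / (1 + 457.09 + 25.704) = 1/483.79 = 0.002067

α₂ = 0.00207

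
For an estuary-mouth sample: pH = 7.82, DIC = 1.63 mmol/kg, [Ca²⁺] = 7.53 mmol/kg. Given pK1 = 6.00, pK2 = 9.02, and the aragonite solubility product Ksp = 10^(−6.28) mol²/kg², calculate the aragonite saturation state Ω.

α₂ = 1 / (1 + [H⁺]/K2 + [H⁺]²/(K1K2)) = 1 / (1 + 10^+1.20 + 10^-0.62)
   = 1 / (1 + 15.849 + 0.23988) = 1/17.089 = 0.05852
[CO3²⁻] = α₂ × DIC = 0.05852 × 1.63 = 0.09538 mmol/kg
Ksp = 10^(−6.28) = 5.248×10^-7
Ω = [Ca²⁺][CO3²⁻]/Ksp = (7.53×10^-3)(9.538×10^-5) / 5.248×10^-7 = 1.37

Ω = 1.37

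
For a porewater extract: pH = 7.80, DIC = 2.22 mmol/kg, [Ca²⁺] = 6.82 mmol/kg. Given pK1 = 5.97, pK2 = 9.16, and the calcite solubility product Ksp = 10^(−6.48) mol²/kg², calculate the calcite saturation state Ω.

α₂ = 1 / (1 + [H⁺]/K2 + [H⁺]²/(K1K2)) = 1 / (1 + 10^+1.36 + 10^-0.47)
   = 1 / (1 + 22.909 + 0.33884) = 1/24.248 = 0.04124
[CO3²⁻] = α₂ × DIC = 0.04124 × 2.22 = 0.09156 mmol/kg
Ksp = 10^(−6.48) = 3.311×10^-7
Ω = [Ca²⁺][CO3²⁻]/Ksp = (6.82×10^-3)(9.156×10^-5) / 3.311×10^-7 = 1.89

Ω = 1.89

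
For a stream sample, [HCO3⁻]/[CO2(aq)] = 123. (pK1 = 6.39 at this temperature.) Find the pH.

From K1 = [H⁺][HCO3⁻]/[CO2(aq)]:  pH = pK1 + log₁₀([HCO3⁻]/[CO2(aq)])
log₁₀(123) = +2.090
pH = 6.39 + (+2.090) = 8.48

pH = 8.48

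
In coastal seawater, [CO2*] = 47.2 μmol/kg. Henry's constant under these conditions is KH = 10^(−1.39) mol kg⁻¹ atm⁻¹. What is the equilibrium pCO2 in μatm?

KH = 10^(−1.39) = 4.074×10^-2 mol kg⁻¹ atm⁻¹
pCO2 = [CO2*]/KH = 47.2×10^-6 / 4.074×10^-2 = 1.16×10^-3 atm = 1160 μatm

pCO2 = 1160 μatm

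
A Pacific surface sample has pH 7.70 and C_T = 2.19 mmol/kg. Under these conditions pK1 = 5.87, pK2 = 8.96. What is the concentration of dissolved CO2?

[CO2*] = 0.0303 mmol/kg

α₀ = 1 / (1 + K1/[H⁺] + K1K2/[H⁺]²) = 1 / (1 + 10^+1.83 + 10^+0.57)
   = 1 / (1 + 67.608 + 3.7154) = 1/72.324 = 0.01383
[CO2*] = α₀ × DIC = 0.01383 × 2.19 = 0.0303 mmol/kg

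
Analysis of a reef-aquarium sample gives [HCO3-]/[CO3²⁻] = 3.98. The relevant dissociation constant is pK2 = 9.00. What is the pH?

pH = 8.40

From K2 = [H⁺][CO3²⁻]/[HCO3-]:  pH = pK2 − log₁₀([HCO3-]/[CO3²⁻])
log₁₀(3.98) = +0.600
pH = 9.00 − (+0.600) = 8.40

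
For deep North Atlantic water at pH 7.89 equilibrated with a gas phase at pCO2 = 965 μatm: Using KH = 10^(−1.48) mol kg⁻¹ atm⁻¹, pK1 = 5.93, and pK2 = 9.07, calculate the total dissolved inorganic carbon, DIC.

DIC = 3.14 mmol/kg

[CO2*] = KH · pCO2 = 10^(−1.48) × 965×10^-6 = 3.195×10^-5 mol/kg
α₀ = 1/(1 + K1/[H⁺] + K1K2/[H⁺]²) = 1/(1 + 10^+1.96 + 10^+0.78) = 0.01018
DIC = [CO2*]/α₀ = 3.195×10^-5 / 0.01018 = 3.14 mmol/kg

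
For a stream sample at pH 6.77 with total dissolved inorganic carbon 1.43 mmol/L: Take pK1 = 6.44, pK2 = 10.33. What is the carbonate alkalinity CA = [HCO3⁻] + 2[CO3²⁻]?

CA = 0.975 mmol/L

CA = [HCO3⁻] + 2[CO3²⁻] = (α₁ + 2α₂)·DIC
At pH 6.77: [H⁺]/K1 = 10^-0.33 = 0.46774, K2/[H⁺] = 10^-3.56 = 0.00027542
α₁ = 1/(1 + 0.46774 + 0.00027542) = 1/1.4680 = 0.6812; α₂ = α₁·K2/[H⁺] = 0.0001876
α₁ + 2α₂ = 0.6816
CA = 0.6816 × 1.43 = 0.975 mmol/L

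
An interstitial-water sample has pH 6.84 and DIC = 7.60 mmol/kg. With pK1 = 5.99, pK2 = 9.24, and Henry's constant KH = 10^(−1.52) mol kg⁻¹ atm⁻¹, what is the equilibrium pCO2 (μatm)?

pCO2 = 3.10×10^4 μatm

α₀ = 1 / (1 + K1/[H⁺] + K1K2/[H⁺]²) = 1 / (1 + 10^+0.85 + 10^-1.55)
   = 1 / (1 + 7.0795 + 0.028184) = 1/8.1076 = 0.1233
[CO2*] = α₀ × DIC = 0.1233 × 7.60 = 0.9374 mmol/kg
pCO2 = [CO2*]/KH = 9.374×10^-4 / 3.020×10^-2 = 3.10×10^4 μatm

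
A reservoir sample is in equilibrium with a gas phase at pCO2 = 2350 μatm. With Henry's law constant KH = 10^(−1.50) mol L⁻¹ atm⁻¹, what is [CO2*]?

[CO2*] = 74.3 μmol/L

KH = 10^(−1.50) = 3.162×10^-2 mol L⁻¹ atm⁻¹
[CO2*] = KH · pCO2 = 3.162×10^-2 × 2350×10^-6 atm = 7.43×10^-5 mol/L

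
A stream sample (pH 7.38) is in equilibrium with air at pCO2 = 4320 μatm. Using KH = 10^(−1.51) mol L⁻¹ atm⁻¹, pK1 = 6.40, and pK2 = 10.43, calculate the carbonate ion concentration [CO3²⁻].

[CO3²⁻] = 1.14 μmol/L

[CO2*] = KH · pCO2 = 10^(−1.51) × 4320×10^-6 = 1.335×10^-4 mol/L
α₀ = 1/(1 + K1/[H⁺] + K1K2/[H⁺]²) = 1/(1 + 10^+0.98 + 10^-2.07) = 0.09471
DIC = [CO2*]/α₀ = 1.335×10^-4 / 0.09471 = 1.410 mmol/L
[CO3²⁻] = α₂·DIC; α₂ = 0.0008061, so [CO3²⁻] = 0.0008061 × 1.410 = 0.00114 mmol/L = 1.14 μmol/L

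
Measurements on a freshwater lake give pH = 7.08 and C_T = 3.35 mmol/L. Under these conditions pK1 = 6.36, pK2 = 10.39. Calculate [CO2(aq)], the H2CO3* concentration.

[CO2*] = 0.536 mmol/L

α₀ = 1 / (1 + K1/[H⁺] + K1K2/[H⁺]²) = 1 / (1 + 10^+0.72 + 10^-2.59)
   = 1 / (1 + 5.2481 + 0.0025704) = 1/6.2506 = 0.1600
[CO2*] = α₀ × DIC = 0.1600 × 3.35 = 0.536 mmol/L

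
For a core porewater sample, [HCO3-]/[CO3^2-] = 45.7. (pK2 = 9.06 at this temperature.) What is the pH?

From K2 = [H⁺][CO3^2-]/[HCO3-]:  pH = pK2 − log₁₀([HCO3-]/[CO3^2-])
log₁₀(45.7) = +1.660
pH = 9.06 − (+1.660) = 7.40

pH = 7.40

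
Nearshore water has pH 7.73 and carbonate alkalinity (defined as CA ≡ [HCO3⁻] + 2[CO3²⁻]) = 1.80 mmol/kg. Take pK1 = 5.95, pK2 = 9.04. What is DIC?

DIC = 1.75 mmol/kg

CA = [HCO3⁻] + 2[CO3²⁻] = (α₁ + 2α₂)·DIC
At pH 7.73: [H⁺]/K1 = 10^-1.78 = 0.016596, K2/[H⁺] = 10^-1.31 = 0.048978
α₁ = 1/(1 + 0.016596 + 0.048978) = 1/1.0656 = 0.9385; α₂ = α₁·K2/[H⁺] = 0.04596
α₁ + 2α₂ = 1.0304
DIC = CA / (α₁ + 2α₂) = 1.80 / 1.0304 = 1.75 mmol/kg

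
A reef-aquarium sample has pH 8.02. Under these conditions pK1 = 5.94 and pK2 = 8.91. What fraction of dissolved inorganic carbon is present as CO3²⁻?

α₂ = 1 / (1 + [H⁺]/K2 + [H⁺]²/(K1K2)) = 1 / (1 + 10^+0.89 + 10^-1.19)
   = 1 / (1 + 7.7625 + 0.064565) = 1/8.8270 = 0.1133

α₂ = 0.113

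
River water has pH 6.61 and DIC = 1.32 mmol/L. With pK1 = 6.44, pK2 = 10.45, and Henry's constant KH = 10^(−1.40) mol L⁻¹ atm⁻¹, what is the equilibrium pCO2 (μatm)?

α₀ = 1 / (1 + K1/[H⁺] + K1K2/[H⁺]²) = 1 / (1 + 10^+0.17 + 10^-3.67)
   = 1 / (1 + 1.4791 + 0.00021380) = 1/2.4793 = 0.4033
[CO2*] = α₀ × DIC = 0.4033 × 1.32 = 0.5324 mmol/L
pCO2 = [CO2*]/KH = 5.324×10^-4 / 3.981×10^-2 = 1.34×10^4 μatm

pCO2 = 1.34×10^4 μatm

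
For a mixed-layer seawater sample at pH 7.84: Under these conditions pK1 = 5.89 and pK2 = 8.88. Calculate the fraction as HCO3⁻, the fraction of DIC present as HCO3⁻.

α₁ = 1 / (1 + [H⁺]/K1 + K2/[H⁺]) = 1 / (1 + 10^-1.95 + 10^-1.04)
   = 1 / (1 + 0.011220 + 0.091201) = 1/1.1024 = 0.9071

α₁ = 0.907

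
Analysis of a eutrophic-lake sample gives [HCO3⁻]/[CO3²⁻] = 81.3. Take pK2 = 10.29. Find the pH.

pH = 8.38

From K2 = [H⁺][CO3²⁻]/[HCO3⁻]:  pH = pK2 − log₁₀([HCO3⁻]/[CO3²⁻])
log₁₀(81.3) = +1.910
pH = 10.29 − (+1.910) = 8.38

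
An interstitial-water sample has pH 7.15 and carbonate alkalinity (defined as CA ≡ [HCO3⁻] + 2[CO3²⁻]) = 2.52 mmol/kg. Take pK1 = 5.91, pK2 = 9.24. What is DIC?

CA = [HCO3⁻] + 2[CO3²⁻] = (α₁ + 2α₂)·DIC
At pH 7.15: [H⁺]/K1 = 10^-1.24 = 0.057544, K2/[H⁺] = 10^-2.09 = 0.0081283
α₁ = 1/(1 + 0.057544 + 0.0081283) = 1/1.0657 = 0.9384; α₂ = α₁·K2/[H⁺] = 0.007627
α₁ + 2α₂ = 0.9536
DIC = CA / (α₁ + 2α₂) = 2.52 / 0.9536 = 2.64 mmol/kg

DIC = 2.64 mmol/kg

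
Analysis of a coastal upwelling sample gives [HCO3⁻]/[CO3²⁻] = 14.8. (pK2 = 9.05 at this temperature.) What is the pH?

pH = 7.88

From K2 = [H⁺][CO3²⁻]/[HCO3⁻]:  pH = pK2 − log₁₀([HCO3⁻]/[CO3²⁻])
log₁₀(14.8) = +1.170
pH = 9.05 − (+1.170) = 7.88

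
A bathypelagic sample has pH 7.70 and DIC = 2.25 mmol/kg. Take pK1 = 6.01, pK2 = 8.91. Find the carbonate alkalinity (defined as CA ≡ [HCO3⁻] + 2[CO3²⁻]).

CA = [HCO3⁻] + 2[CO3²⁻] = (α₁ + 2α₂)·DIC
At pH 7.70: [H⁺]/K1 = 10^-1.69 = 0.020417, K2/[H⁺] = 10^-1.21 = 0.061660
α₁ = 1/(1 + 0.020417 + 0.061660) = 1/1.0821 = 0.9241; α₂ = α₁·K2/[H⁺] = 0.05698
α₁ + 2α₂ = 1.0381
CA = 1.0381 × 2.25 = 2.34 mmol/kg

CA = 2.34 mmol/kg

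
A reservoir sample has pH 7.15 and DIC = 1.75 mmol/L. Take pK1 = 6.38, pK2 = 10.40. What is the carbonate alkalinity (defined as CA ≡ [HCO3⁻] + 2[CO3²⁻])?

CA = [HCO3⁻] + 2[CO3²⁻] = (α₁ + 2α₂)·DIC
At pH 7.15: [H⁺]/K1 = 10^-0.77 = 0.16982, K2/[H⁺] = 10^-3.25 = 0.00056234
α₁ = 1/(1 + 0.16982 + 0.00056234) = 1/1.1704 = 0.8544; α₂ = α₁·K2/[H⁺] = 0.0004805
α₁ + 2α₂ = 0.8554
CA = 0.8554 × 1.75 = 1.50 mmol/L

CA = 1.50 mmol/L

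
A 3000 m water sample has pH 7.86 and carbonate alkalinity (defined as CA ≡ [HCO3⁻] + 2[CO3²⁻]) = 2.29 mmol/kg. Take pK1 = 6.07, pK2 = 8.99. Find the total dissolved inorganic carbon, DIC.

CA = [HCO3⁻] + 2[CO3²⁻] = (α₁ + 2α₂)·DIC
At pH 7.86: [H⁺]/K1 = 10^-1.79 = 0.016218, K2/[H⁺] = 10^-1.13 = 0.074131
α₁ = 1/(1 + 0.016218 + 0.074131) = 1/1.0903 = 0.9171; α₂ = α₁·K2/[H⁺] = 0.06799
α₁ + 2α₂ = 1.0531
DIC = CA / (α₁ + 2α₂) = 2.29 / 1.0531 = 2.17 mmol/kg

DIC = 2.17 mmol/kg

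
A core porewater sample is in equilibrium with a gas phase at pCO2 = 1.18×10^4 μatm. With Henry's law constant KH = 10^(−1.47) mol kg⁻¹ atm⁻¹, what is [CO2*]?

KH = 10^(−1.47) = 3.388×10^-2 mol kg⁻¹ atm⁻¹
[CO2*] = KH · pCO2 = 3.388×10^-2 × 1.18×10^4×10^-6 atm = 4.00×10^-4 mol/kg

[CO2*] = 400 μmol/kg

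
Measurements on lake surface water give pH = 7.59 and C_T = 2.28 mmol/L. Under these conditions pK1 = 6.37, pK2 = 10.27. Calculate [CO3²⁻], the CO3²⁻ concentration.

α₂ = 1 / (1 + [H⁺]/K2 + [H⁺]²/(K1K2)) = 1 / (1 + 10^+2.68 + 10^+1.46)
   = 1 / (1 + 478.63 + 28.840) = 1/508.47 = 0.001967
[CO3²⁻] = α₂ × DIC = 0.001967 × 2.28 = 0.00448 mmol/L = 4.48 μmol/L

[CO3²⁻] = 4.48 μmol/L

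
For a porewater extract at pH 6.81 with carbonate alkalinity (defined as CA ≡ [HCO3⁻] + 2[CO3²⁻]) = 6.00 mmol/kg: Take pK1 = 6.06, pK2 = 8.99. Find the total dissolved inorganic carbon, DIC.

DIC = 7.01 mmol/kg

CA = [HCO3⁻] + 2[CO3²⁻] = (α₁ + 2α₂)·DIC
At pH 6.81: [H⁺]/K1 = 10^-0.75 = 0.17783, K2/[H⁺] = 10^-2.18 = 0.0066069
α₁ = 1/(1 + 0.17783 + 0.0066069) = 1/1.1844 = 0.8443; α₂ = α₁·K2/[H⁺] = 0.005578
α₁ + 2α₂ = 0.8554
DIC = CA / (α₁ + 2α₂) = 6.00 / 0.8554 = 7.01 mmol/kg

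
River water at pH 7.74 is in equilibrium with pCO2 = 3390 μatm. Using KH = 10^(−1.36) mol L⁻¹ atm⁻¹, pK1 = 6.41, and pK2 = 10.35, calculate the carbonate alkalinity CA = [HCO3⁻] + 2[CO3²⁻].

CA = 3.18 mmol/L

[CO2*] = KH · pCO2 = 10^(−1.36) × 3390×10^-6 = 1.480×10^-4 mol/L
α₀ = 1/(1 + K1/[H⁺] + K1K2/[H⁺]²) = 1/(1 + 10^+1.33 + 10^-1.28) = 0.04458
DIC = [CO2*]/α₀ = 1.480×10^-4 / 0.04458 = 3.319 mmol/L
CA = (α₁ + 2α₂)·DIC = (0.9531 + 2×0.002340) × 3.319 = 3.18 mmol/L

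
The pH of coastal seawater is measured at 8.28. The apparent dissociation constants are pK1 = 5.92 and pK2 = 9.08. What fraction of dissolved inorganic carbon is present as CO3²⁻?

α₂ = 0.136

α₂ = 1 / (1 + [H⁺]/K2 + [H⁺]²/(K1K2)) = 1 / (1 + 10^+0.80 + 10^-1.56)
   = 1 / (1 + 6.3096 + 0.027542) = 1/7.3371 = 0.1363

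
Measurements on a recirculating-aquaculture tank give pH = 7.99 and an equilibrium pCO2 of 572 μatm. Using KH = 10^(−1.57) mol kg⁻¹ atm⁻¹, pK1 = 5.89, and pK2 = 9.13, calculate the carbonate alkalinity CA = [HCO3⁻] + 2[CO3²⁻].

CA = 2.22 mmol/kg

[CO2*] = KH · pCO2 = 10^(−1.57) × 572×10^-6 = 1.540×10^-5 mol/kg
α₀ = 1/(1 + K1/[H⁺] + K1K2/[H⁺]²) = 1/(1 + 10^+2.10 + 10^+0.96) = 0.007352
DIC = [CO2*]/α₀ = 1.540×10^-5 / 0.007352 = 2.094 mmol/kg
CA = (α₁ + 2α₂)·DIC = (0.9256 + 2×0.06705) × 2.094 = 2.22 mmol/kg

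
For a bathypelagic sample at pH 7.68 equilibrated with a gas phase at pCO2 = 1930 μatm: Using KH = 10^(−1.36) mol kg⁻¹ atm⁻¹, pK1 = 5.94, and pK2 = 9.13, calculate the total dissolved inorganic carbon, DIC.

[CO2*] = KH · pCO2 = 10^(−1.36) × 1930×10^-6 = 8.425×10^-5 mol/kg
α₀ = 1/(1 + K1/[H⁺] + K1K2/[H⁺]²) = 1/(1 + 10^+1.74 + 10^+0.29) = 0.01727
DIC = [CO2*]/α₀ = 8.425×10^-5 / 0.01727 = 4.88 mmol/kg

DIC = 4.88 mmol/kg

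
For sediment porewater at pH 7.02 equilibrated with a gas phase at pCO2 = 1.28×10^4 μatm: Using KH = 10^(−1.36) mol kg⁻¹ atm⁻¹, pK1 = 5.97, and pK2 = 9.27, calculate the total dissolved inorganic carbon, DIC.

[CO2*] = KH · pCO2 = 10^(−1.36) × 1.28×10^4×10^-6 = 5.587×10^-4 mol/kg
α₀ = 1/(1 + K1/[H⁺] + K1K2/[H⁺]²) = 1/(1 + 10^+1.05 + 10^-1.20) = 0.08141
DIC = [CO2*]/α₀ = 5.587×10^-4 / 0.08141 = 6.86 mmol/kg

DIC = 6.86 mmol/kg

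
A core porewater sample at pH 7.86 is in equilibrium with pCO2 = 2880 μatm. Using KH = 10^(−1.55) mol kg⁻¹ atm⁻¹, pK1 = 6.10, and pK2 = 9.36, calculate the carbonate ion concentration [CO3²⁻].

[CO3²⁻] = 0.148 mmol/kg

[CO2*] = KH · pCO2 = 10^(−1.55) × 2880×10^-6 = 8.117×10^-5 mol/kg
α₀ = 1/(1 + K1/[H⁺] + K1K2/[H⁺]²) = 1/(1 + 10^+1.76 + 10^+0.26) = 0.01657
DIC = [CO2*]/α₀ = 8.117×10^-5 / 0.01657 = 4.900 mmol/kg
[CO3²⁻] = α₂·DIC; α₂ = 0.03015, so [CO3²⁻] = 0.03015 × 4.900 = 0.148 mmol/kg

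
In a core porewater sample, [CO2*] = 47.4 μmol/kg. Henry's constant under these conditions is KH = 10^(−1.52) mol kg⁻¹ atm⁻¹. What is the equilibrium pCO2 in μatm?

KH = 10^(−1.52) = 3.020×10^-2 mol kg⁻¹ atm⁻¹
pCO2 = [CO2*]/KH = 47.4×10^-6 / 3.020×10^-2 = 1.57×10^-3 atm = 1570 μatm

pCO2 = 1570 μatm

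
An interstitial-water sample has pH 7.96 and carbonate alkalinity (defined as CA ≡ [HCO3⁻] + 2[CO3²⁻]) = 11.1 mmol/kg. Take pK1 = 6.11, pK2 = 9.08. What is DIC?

DIC = 10.5 mmol/kg

CA = [HCO3⁻] + 2[CO3²⁻] = (α₁ + 2α₂)·DIC
At pH 7.96: [H⁺]/K1 = 10^-1.85 = 0.014125, K2/[H⁺] = 10^-1.12 = 0.075858
α₁ = 1/(1 + 0.014125 + 0.075858) = 1/1.0900 = 0.9174; α₂ = α₁·K2/[H⁺] = 0.06960
α₁ + 2α₂ = 1.0566
DIC = CA / (α₁ + 2α₂) = 11.1 / 1.0566 = 10.5 mmol/kg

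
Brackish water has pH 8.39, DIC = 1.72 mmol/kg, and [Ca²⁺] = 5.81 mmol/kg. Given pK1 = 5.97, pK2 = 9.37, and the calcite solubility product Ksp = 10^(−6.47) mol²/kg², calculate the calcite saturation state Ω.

α₂ = 1 / (1 + [H⁺]/K2 + [H⁺]²/(K1K2)) = 1 / (1 + 10^+0.98 + 10^-1.44)
   = 1 / (1 + 9.5499 + 0.036308) = 1/10.586 = 0.09446
[CO3²⁻] = α₂ × DIC = 0.09446 × 1.72 = 0.1625 mmol/kg
Ksp = 10^(−6.47) = 3.388×10^-7
Ω = [Ca²⁺][CO3²⁻]/Ksp = (5.81×10^-3)(1.625×10^-4) / 3.388×10^-7 = 2.79

Ω = 2.79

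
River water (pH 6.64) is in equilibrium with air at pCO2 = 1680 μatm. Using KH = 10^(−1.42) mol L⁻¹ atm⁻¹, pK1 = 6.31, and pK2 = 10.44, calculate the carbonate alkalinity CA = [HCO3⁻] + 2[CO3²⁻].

CA = 0.137 mmol/L

[CO2*] = KH · pCO2 = 10^(−1.42) × 1680×10^-6 = 6.387×10^-5 mol/L
α₀ = 1/(1 + K1/[H⁺] + K1K2/[H⁺]²) = 1/(1 + 10^+0.33 + 10^-3.47) = 0.3186
DIC = [CO2*]/α₀ = 6.387×10^-5 / 0.3186 = 0.2004 mmol/L
CA = (α₁ + 2α₂)·DIC = (0.6812 + 2×0.0001080) × 0.2004 = 0.137 mmol/L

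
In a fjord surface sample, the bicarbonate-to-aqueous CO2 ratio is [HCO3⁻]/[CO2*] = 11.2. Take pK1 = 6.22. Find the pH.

pH = 7.27

From K1 = [H⁺][HCO3⁻]/[CO2*]:  pH = pK1 + log₁₀([HCO3⁻]/[CO2*])
log₁₀(11.2) = +1.049
pH = 6.22 + (+1.049) = 7.27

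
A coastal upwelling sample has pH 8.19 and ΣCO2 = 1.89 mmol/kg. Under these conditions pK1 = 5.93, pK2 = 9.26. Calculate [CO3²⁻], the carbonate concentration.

[CO3²⁻] = 0.148 mmol/kg

α₂ = 1 / (1 + [H⁺]/K2 + [H⁺]²/(K1K2)) = 1 / (1 + 10^+1.07 + 10^-1.19)
   = 1 / (1 + 11.749 + 0.064565) = 1/12.814 = 0.07804
[CO3²⁻] = α₂ × DIC = 0.07804 × 1.89 = 0.148 mmol/kg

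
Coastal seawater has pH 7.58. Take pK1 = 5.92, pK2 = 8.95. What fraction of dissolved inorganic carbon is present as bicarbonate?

α₁ = 0.939

α₁ = 1 / (1 + [H⁺]/K1 + K2/[H⁺]) = 1 / (1 + 10^-1.66 + 10^-1.37)
   = 1 / (1 + 0.021878 + 0.042658) = 1/1.0645 = 0.9394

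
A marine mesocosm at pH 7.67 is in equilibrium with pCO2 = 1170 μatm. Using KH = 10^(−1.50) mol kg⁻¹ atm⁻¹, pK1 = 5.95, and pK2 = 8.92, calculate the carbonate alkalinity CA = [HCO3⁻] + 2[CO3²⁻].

[CO2*] = KH · pCO2 = 10^(−1.50) × 1170×10^-6 = 3.700×10^-5 mol/kg
α₀ = 1/(1 + K1/[H⁺] + K1K2/[H⁺]²) = 1/(1 + 10^+1.72 + 10^+0.47) = 0.01772
DIC = [CO2*]/α₀ = 3.700×10^-5 / 0.01772 = 2.088 mmol/kg
CA = (α₁ + 2α₂)·DIC = (0.9300 + 2×0.05230) × 2.088 = 2.16 mmol/kg

CA = 2.16 mmol/kg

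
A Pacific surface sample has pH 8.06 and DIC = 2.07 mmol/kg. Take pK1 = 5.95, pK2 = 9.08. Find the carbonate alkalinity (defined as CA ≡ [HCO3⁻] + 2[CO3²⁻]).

CA = 2.23 mmol/kg

CA = [HCO3⁻] + 2[CO3²⁻] = (α₁ + 2α₂)·DIC
At pH 8.06: [H⁺]/K1 = 10^-2.11 = 0.0077625, K2/[H⁺] = 10^-1.02 = 0.095499
α₁ = 1/(1 + 0.0077625 + 0.095499) = 1/1.1033 = 0.9064; α₂ = α₁·K2/[H⁺] = 0.08656
α₁ + 2α₂ = 1.0795
CA = 1.0795 × 2.07 = 2.23 mmol/kg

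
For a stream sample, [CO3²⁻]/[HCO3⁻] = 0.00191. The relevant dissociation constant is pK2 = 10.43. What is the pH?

From K2 = [H⁺][CO3²⁻]/[HCO3⁻]:  pH = pK2 + log₁₀([CO3²⁻]/[HCO3⁻])
log₁₀(0.00191) = -2.719
pH = 10.43 + (-2.719) = 7.71

pH = 7.71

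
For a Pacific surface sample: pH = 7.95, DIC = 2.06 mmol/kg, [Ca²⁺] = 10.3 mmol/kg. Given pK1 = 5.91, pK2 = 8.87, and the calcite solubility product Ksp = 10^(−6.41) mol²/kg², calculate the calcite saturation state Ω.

Ω = 5.81

α₂ = 1 / (1 + [H⁺]/K2 + [H⁺]²/(K1K2)) = 1 / (1 + 10^+0.92 + 10^-1.12)
   = 1 / (1 + 8.3176 + 0.075858) = 1/9.3935 = 0.1065
[CO3²⁻] = α₂ × DIC = 0.1065 × 2.06 = 0.2193 mmol/kg
Ksp = 10^(−6.41) = 3.890×10^-7
Ω = [Ca²⁺][CO3²⁻]/Ksp = (10.3×10^-3)(2.193×10^-4) / 3.890×10^-7 = 5.81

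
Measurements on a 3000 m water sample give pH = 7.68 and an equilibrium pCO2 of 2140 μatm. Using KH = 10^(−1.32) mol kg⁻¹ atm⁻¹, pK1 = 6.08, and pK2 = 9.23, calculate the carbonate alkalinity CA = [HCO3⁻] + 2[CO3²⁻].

CA = 4.31 mmol/kg

[CO2*] = KH · pCO2 = 10^(−1.32) × 2140×10^-6 = 1.024×10^-4 mol/kg
α₀ = 1/(1 + K1/[H⁺] + K1K2/[H⁺]²) = 1/(1 + 10^+1.60 + 10^+0.05) = 0.02385
DIC = [CO2*]/α₀ = 1.024×10^-4 / 0.02385 = 4.295 mmol/kg
CA = (α₁ + 2α₂)·DIC = (0.9494 + 2×0.02676) × 4.295 = 4.31 mmol/kg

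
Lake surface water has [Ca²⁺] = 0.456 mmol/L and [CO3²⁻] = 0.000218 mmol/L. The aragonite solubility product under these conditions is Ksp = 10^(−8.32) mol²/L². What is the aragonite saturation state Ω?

Ksp = 10^(−8.32) = 4.786×10^-9
Ω = [Ca²⁺][CO3²⁻]/Ksp = (0.456×10^-3)(0.000218×10^-3) / 4.786×10^-9 = 0.0208

Ω = 0.0208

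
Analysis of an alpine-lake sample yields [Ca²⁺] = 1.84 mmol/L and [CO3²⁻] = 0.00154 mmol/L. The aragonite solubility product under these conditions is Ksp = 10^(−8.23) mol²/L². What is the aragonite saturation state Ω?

Ksp = 10^(−8.23) = 5.888×10^-9
Ω = [Ca²⁺][CO3²⁻]/Ksp = (1.84×10^-3)(0.00154×10^-3) / 5.888×10^-9 = 0.481

Ω = 0.481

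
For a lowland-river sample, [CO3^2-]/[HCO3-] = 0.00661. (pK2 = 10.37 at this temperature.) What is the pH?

pH = 8.19

From K2 = [H⁺][CO3^2-]/[HCO3-]:  pH = pK2 + log₁₀([CO3^2-]/[HCO3-])
log₁₀(0.00661) = -2.180
pH = 10.37 + (-2.180) = 8.19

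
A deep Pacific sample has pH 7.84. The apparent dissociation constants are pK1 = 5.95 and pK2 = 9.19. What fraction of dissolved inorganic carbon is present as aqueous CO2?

α₀ = 0.0122

α₀ = 1 / (1 + K1/[H⁺] + K1K2/[H⁺]²) = 1 / (1 + 10^+1.89 + 10^+0.54)
   = 1 / (1 + 77.625 + 3.4674) = 1/82.092 = 0.01218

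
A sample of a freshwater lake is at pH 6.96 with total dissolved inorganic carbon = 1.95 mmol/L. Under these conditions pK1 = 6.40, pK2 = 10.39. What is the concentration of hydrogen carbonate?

[HCO3⁻] = 1.53 mmol/L

α₁ = 1 / (1 + [H⁺]/K1 + K2/[H⁺]) = 1 / (1 + 10^-0.56 + 10^-3.43)
   = 1 / (1 + 0.27542 + 0.00037154) = 1/1.2758 = 0.7838
[HCO3⁻] = α₁ × DIC = 0.7838 × 1.95 = 1.53 mmol/L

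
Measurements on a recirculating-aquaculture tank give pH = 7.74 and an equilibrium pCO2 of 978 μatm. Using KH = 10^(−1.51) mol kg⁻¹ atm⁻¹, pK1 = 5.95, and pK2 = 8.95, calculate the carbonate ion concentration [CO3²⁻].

[CO2*] = KH · pCO2 = 10^(−1.51) × 978×10^-6 = 3.022×10^-5 mol/kg
α₀ = 1/(1 + K1/[H⁺] + K1K2/[H⁺]²) = 1/(1 + 10^+1.79 + 10^+0.58) = 0.01505
DIC = [CO2*]/α₀ = 3.022×10^-5 / 0.01505 = 2.009 mmol/kg
[CO3²⁻] = α₂·DIC; α₂ = 0.05720, so [CO3²⁻] = 0.05720 × 2.009 = 0.115 mmol/kg

[CO3²⁻] = 0.115 mmol/kg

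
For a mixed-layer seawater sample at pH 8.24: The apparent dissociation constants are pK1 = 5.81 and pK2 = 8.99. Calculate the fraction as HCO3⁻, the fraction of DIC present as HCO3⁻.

α₁ = 1 / (1 + [H⁺]/K1 + K2/[H⁺]) = 1 / (1 + 10^-2.43 + 10^-0.75)
   = 1 / (1 + 0.0037154 + 0.17783) = 1/1.1815 = 0.8464

α₁ = 0.846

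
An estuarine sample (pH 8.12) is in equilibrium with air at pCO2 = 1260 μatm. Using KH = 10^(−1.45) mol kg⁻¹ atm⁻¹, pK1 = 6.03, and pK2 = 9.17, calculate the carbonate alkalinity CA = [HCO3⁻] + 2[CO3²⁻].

[CO2*] = KH · pCO2 = 10^(−1.45) × 1260×10^-6 = 4.471×10^-5 mol/kg
α₀ = 1/(1 + K1/[H⁺] + K1K2/[H⁺]²) = 1/(1 + 10^+2.09 + 10^+1.04) = 0.007408
DIC = [CO2*]/α₀ = 4.471×10^-5 / 0.007408 = 6.035 mmol/kg
CA = (α₁ + 2α₂)·DIC = (0.9114 + 2×0.08123) × 6.035 = 6.48 mmol/kg

CA = 6.48 mmol/kg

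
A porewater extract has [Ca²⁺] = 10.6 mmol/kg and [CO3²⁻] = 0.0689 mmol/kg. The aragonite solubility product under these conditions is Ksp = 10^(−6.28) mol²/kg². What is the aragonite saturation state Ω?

Ω = 1.39

Ksp = 10^(−6.28) = 5.248×10^-7
Ω = [Ca²⁺][CO3²⁻]/Ksp = (10.6×10^-3)(0.0689×10^-3) / 5.248×10^-7 = 1.39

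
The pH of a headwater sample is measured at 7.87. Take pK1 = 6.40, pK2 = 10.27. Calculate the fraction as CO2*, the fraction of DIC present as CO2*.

α₀ = 1 / (1 + K1/[H⁺] + K1K2/[H⁺]²) = 1 / (1 + 10^+1.47 + 10^-0.93)
   = 1 / (1 + 29.512 + 0.11749) = 1/30.630 = 0.03265

α₀ = 0.0326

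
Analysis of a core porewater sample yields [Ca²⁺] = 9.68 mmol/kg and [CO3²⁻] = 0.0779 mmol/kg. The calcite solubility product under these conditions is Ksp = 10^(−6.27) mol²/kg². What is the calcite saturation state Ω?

Ksp = 10^(−6.27) = 5.370×10^-7
Ω = [Ca²⁺][CO3²⁻]/Ksp = (9.68×10^-3)(0.0779×10^-3) / 5.370×10^-7 = 1.40

Ω = 1.40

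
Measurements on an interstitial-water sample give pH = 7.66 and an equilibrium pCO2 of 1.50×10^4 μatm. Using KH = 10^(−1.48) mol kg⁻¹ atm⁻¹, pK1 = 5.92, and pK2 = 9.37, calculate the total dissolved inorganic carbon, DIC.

[CO2*] = KH · pCO2 = 10^(−1.48) × 1.50×10^4×10^-6 = 4.967×10^-4 mol/kg
α₀ = 1/(1 + K1/[H⁺] + K1K2/[H⁺]²) = 1/(1 + 10^+1.74 + 10^+0.03) = 0.01754
DIC = [CO2*]/α₀ = 4.967×10^-4 / 0.01754 = 28.3 mmol/kg

DIC = 28.3 mmol/kg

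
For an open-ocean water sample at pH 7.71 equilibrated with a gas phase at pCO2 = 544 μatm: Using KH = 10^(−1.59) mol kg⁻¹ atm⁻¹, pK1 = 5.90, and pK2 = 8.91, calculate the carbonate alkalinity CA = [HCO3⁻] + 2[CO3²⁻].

CA = 1.02 mmol/kg

[CO2*] = KH · pCO2 = 10^(−1.59) × 544×10^-6 = 1.398×10^-5 mol/kg
α₀ = 1/(1 + K1/[H⁺] + K1K2/[H⁺]²) = 1/(1 + 10^+1.81 + 10^+0.61) = 0.01436
DIC = [CO2*]/α₀ = 1.398×10^-5 / 0.01436 = 0.9738 mmol/kg
CA = (α₁ + 2α₂)·DIC = (0.9271 + 2×0.05850) × 0.9738 = 1.02 mmol/kg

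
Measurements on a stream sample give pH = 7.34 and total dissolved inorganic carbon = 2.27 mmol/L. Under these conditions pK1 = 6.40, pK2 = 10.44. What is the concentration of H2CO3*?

α₀ = 1 / (1 + K1/[H⁺] + K1K2/[H⁺]²) = 1 / (1 + 10^+0.94 + 10^-2.16)
   = 1 / (1 + 8.7096 + 0.0069183) = 1/9.7166 = 0.1029
[CO2*] = α₀ × DIC = 0.1029 × 2.27 = 0.234 mmol/L

[CO2*] = 0.234 mmol/L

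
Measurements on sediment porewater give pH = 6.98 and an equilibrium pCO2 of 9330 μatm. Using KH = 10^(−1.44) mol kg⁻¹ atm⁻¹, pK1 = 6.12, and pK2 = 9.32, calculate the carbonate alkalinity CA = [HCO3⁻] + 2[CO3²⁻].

CA = 2.48 mmol/kg

[CO2*] = KH · pCO2 = 10^(−1.44) × 9330×10^-6 = 3.388×10^-4 mol/kg
α₀ = 1/(1 + K1/[H⁺] + K1K2/[H⁺]²) = 1/(1 + 10^+0.86 + 10^-1.48) = 0.1208
DIC = [CO2*]/α₀ = 3.388×10^-4 / 0.1208 = 2.804 mmol/kg
CA = (α₁ + 2α₂)·DIC = (0.8752 + 2×0.004000) × 2.804 = 2.48 mmol/kg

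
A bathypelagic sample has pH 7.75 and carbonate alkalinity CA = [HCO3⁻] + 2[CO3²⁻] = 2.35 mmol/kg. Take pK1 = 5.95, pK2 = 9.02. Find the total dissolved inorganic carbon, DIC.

DIC = 2.27 mmol/kg

CA = [HCO3⁻] + 2[CO3²⁻] = (α₁ + 2α₂)·DIC
At pH 7.75: [H⁺]/K1 = 10^-1.80 = 0.015849, K2/[H⁺] = 10^-1.27 = 0.053703
α₁ = 1/(1 + 0.015849 + 0.053703) = 1/1.0696 = 0.9350; α₂ = α₁·K2/[H⁺] = 0.05021
α₁ + 2α₂ = 1.0354
DIC = CA / (α₁ + 2α₂) = 2.35 / 1.0354 = 2.27 mmol/kg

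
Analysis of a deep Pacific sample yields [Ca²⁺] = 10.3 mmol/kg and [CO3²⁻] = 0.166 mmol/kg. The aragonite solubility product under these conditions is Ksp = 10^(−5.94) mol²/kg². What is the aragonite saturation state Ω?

Ω = 1.49

Ksp = 10^(−5.94) = 1.148×10^-6
Ω = [Ca²⁺][CO3²⁻]/Ksp = (10.3×10^-3)(0.166×10^-3) / 1.148×10^-6 = 1.49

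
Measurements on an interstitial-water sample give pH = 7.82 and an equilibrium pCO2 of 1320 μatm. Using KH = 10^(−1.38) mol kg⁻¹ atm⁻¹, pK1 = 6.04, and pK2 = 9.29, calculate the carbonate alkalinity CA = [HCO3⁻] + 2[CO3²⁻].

[CO2*] = KH · pCO2 = 10^(−1.38) × 1320×10^-6 = 5.503×10^-5 mol/kg
α₀ = 1/(1 + K1/[H⁺] + K1K2/[H⁺]²) = 1/(1 + 10^+1.78 + 10^+0.31) = 0.01580
DIC = [CO2*]/α₀ = 5.503×10^-5 / 0.01580 = 3.483 mmol/kg
CA = (α₁ + 2α₂)·DIC = (0.9519 + 2×0.03226) × 3.483 = 3.54 mmol/kg

CA = 3.54 mmol/kg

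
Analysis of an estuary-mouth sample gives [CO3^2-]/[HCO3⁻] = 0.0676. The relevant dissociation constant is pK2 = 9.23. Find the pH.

From K2 = [H⁺][CO3^2-]/[HCO3⁻]:  pH = pK2 + log₁₀([CO3^2-]/[HCO3⁻])
log₁₀(0.0676) = -1.170
pH = 9.23 + (-1.170) = 8.06

pH = 8.06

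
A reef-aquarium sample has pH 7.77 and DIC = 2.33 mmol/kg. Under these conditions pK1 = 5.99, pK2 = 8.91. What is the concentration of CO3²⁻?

α₂ = 1 / (1 + [H⁺]/K2 + [H⁺]²/(K1K2)) = 1 / (1 + 10^+1.14 + 10^-0.64)
   = 1 / (1 + 13.804 + 0.22909) = 1/15.033 = 0.06652
[CO3²⁻] = α₂ × DIC = 0.06652 × 2.33 = 0.155 mmol/kg

[CO3²⁻] = 0.155 mmol/kg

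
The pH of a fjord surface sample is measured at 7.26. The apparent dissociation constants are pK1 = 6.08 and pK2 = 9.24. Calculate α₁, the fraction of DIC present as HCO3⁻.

α₁ = 1 / (1 + [H⁺]/K1 + K2/[H⁺]) = 1 / (1 + 10^-1.18 + 10^-1.98)
   = 1 / (1 + 0.066069 + 0.010471) = 1/1.0765 = 0.9289

α₁ = 0.929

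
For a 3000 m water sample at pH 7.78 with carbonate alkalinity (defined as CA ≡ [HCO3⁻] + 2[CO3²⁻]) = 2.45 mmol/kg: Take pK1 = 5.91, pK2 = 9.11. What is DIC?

CA = [HCO3⁻] + 2[CO3²⁻] = (α₁ + 2α₂)·DIC
At pH 7.78: [H⁺]/K1 = 10^-1.87 = 0.013490, K2/[H⁺] = 10^-1.33 = 0.046774
α₁ = 1/(1 + 0.013490 + 0.046774) = 1/1.0603 = 0.9432; α₂ = α₁·K2/[H⁺] = 0.04412
α₁ + 2α₂ = 1.0314
DIC = CA / (α₁ + 2α₂) = 2.45 / 1.0314 = 2.38 mmol/kg

DIC = 2.38 mmol/kg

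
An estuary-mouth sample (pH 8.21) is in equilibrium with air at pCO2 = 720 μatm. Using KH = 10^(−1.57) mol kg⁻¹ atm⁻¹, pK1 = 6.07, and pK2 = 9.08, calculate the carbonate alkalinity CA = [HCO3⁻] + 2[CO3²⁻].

CA = 3.40 mmol/kg

[CO2*] = KH · pCO2 = 10^(−1.57) × 720×10^-6 = 1.938×10^-5 mol/kg
α₀ = 1/(1 + K1/[H⁺] + K1K2/[H⁺]²) = 1/(1 + 10^+2.14 + 10^+1.27) = 0.006343
DIC = [CO2*]/α₀ = 1.938×10^-5 / 0.006343 = 3.055 mmol/kg
CA = (α₁ + 2α₂)·DIC = (0.8755 + 2×0.1181) × 3.055 = 3.40 mmol/kg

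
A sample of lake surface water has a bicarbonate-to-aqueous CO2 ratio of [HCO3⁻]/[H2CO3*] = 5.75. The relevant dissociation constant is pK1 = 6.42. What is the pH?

From K1 = [H⁺][HCO3⁻]/[H2CO3*]:  pH = pK1 + log₁₀([HCO3⁻]/[H2CO3*])
log₁₀(5.75) = +0.760
pH = 6.42 + (+0.760) = 7.18

pH = 7.18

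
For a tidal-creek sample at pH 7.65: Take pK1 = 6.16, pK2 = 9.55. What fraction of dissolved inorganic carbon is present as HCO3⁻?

α₁ = 0.957

α₁ = 1 / (1 + [H⁺]/K1 + K2/[H⁺]) = 1 / (1 + 10^-1.49 + 10^-1.90)
   = 1 / (1 + 0.032359 + 0.012589) = 1/1.0449 = 0.9570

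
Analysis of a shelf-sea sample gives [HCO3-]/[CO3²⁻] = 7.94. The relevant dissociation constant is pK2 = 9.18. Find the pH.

From K2 = [H⁺][CO3²⁻]/[HCO3-]:  pH = pK2 − log₁₀([HCO3-]/[CO3²⁻])
log₁₀(7.94) = +0.900
pH = 9.18 − (+0.900) = 8.28

pH = 8.28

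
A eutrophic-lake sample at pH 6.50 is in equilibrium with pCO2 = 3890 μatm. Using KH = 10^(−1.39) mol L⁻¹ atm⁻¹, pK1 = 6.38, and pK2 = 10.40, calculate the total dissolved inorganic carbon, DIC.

[CO2*] = KH · pCO2 = 10^(−1.39) × 3890×10^-6 = 1.585×10^-4 mol/L
α₀ = 1/(1 + K1/[H⁺] + K1K2/[H⁺]²) = 1/(1 + 10^+0.12 + 10^-3.78) = 0.4313
DIC = [CO2*]/α₀ = 1.585×10^-4 / 0.4313 = 0.367 mmol/L

DIC = 0.367 mmol/L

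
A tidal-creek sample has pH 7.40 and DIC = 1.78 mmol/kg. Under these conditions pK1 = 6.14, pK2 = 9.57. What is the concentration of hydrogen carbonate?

[HCO3⁻] = 1.68 mmol/kg

α₁ = 1 / (1 + [H⁺]/K1 + K2/[H⁺]) = 1 / (1 + 10^-1.26 + 10^-2.17)
   = 1 / (1 + 0.054954 + 0.0067608) = 1/1.0617 = 0.9419
[HCO3⁻] = α₁ × DIC = 0.9419 × 1.78 = 1.68 mmol/kg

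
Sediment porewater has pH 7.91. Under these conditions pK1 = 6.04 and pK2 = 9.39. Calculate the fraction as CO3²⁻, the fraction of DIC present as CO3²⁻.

α₂ = 0.0316

α₂ = 1 / (1 + [H⁺]/K2 + [H⁺]²/(K1K2)) = 1 / (1 + 10^+1.48 + 10^-0.39)
   = 1 / (1 + 30.200 + 0.40738) = 1/31.607 = 0.03164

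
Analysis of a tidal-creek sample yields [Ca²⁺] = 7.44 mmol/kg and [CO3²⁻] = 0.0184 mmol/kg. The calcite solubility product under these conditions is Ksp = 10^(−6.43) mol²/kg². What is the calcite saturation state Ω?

Ω = 0.368

Ksp = 10^(−6.43) = 3.715×10^-7
Ω = [Ca²⁺][CO3²⁻]/Ksp = (7.44×10^-3)(0.0184×10^-3) / 3.715×10^-7 = 0.368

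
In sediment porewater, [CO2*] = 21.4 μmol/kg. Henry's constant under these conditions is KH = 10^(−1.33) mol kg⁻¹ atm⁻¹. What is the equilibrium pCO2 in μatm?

KH = 10^(−1.33) = 4.677×10^-2 mol kg⁻¹ atm⁻¹
pCO2 = [CO2*]/KH = 21.4×10^-6 / 4.677×10^-2 = 4.58×10^-4 atm = 458 μatm

pCO2 = 458 μatm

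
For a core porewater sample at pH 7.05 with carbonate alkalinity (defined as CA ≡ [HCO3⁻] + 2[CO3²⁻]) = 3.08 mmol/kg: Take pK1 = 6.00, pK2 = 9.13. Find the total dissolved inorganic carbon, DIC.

DIC = 3.32 mmol/kg

CA = [HCO3⁻] + 2[CO3²⁻] = (α₁ + 2α₂)·DIC
At pH 7.05: [H⁺]/K1 = 10^-1.05 = 0.089125, K2/[H⁺] = 10^-2.08 = 0.0083176
α₁ = 1/(1 + 0.089125 + 0.0083176) = 1/1.0974 = 0.9112; α₂ = α₁·K2/[H⁺] = 0.007579
α₁ + 2α₂ = 0.9264
DIC = CA / (α₁ + 2α₂) = 3.08 / 0.9264 = 3.32 mmol/kg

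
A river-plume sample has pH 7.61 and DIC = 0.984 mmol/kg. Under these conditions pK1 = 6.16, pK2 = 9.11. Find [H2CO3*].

α₀ = 1 / (1 + K1/[H⁺] + K1K2/[H⁺]²) = 1 / (1 + 10^+1.45 + 10^-0.05)
   = 1 / (1 + 28.184 + 0.89125) = 1/30.075 = 0.03325
[CO2*] = α₀ × DIC = 0.03325 × 0.984 = 0.0327 mmol/kg

[CO2*] = 0.0327 mmol/kg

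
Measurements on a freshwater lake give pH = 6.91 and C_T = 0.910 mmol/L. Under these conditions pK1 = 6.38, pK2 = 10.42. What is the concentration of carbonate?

[CO3²⁻] = 0.217 μmol/L

α₂ = 1 / (1 + [H⁺]/K2 + [H⁺]²/(K1K2)) = 1 / (1 + 10^+3.51 + 10^+2.98)
   = 1 / (1 + 3235.9 + 954.99) = 1/4191.9 = 0.0002386
[CO3²⁻] = α₂ × DIC = 0.0002386 × 0.910 = 0.000217 mmol/L = 0.217 μmol/L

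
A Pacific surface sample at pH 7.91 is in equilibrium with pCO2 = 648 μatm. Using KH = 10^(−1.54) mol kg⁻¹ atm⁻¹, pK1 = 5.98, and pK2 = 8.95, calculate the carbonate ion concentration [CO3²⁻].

[CO2*] = KH · pCO2 = 10^(−1.54) × 648×10^-6 = 1.869×10^-5 mol/kg
α₀ = 1/(1 + K1/[H⁺] + K1K2/[H⁺]²) = 1/(1 + 10^+1.93 + 10^+0.89) = 0.01065
DIC = [CO2*]/α₀ = 1.869×10^-5 / 0.01065 = 1.754 mmol/kg
[CO3²⁻] = α₂·DIC; α₂ = 0.08269, so [CO3²⁻] = 0.08269 × 1.754 = 0.145 mmol/kg

[CO3²⁻] = 0.145 mmol/kg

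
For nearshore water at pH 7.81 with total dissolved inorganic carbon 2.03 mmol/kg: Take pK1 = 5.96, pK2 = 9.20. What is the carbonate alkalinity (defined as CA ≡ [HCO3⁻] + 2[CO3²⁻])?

CA = [HCO3⁻] + 2[CO3²⁻] = (α₁ + 2α₂)·DIC
At pH 7.81: [H⁺]/K1 = 10^-1.85 = 0.014125, K2/[H⁺] = 10^-1.39 = 0.040738
α₁ = 1/(1 + 0.014125 + 0.040738) = 1/1.0549 = 0.9480; α₂ = α₁·K2/[H⁺] = 0.03862
α₁ + 2α₂ = 1.0252
CA = 1.0252 × 2.03 = 2.08 mmol/kg

CA = 2.08 mmol/kg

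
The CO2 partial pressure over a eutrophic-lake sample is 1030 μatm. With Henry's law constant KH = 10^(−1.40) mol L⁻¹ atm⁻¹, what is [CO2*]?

KH = 10^(−1.40) = 3.981×10^-2 mol L⁻¹ atm⁻¹
[CO2*] = KH · pCO2 = 3.981×10^-2 × 1030×10^-6 atm = 4.10×10^-5 mol/L

[CO2*] = 41.0 μmol/L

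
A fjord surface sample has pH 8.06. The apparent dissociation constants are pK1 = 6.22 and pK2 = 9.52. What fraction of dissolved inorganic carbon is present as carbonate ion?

α₂ = 0.0331

α₂ = 1 / (1 + [H⁺]/K2 + [H⁺]²/(K1K2)) = 1 / (1 + 10^+1.46 + 10^-0.38)
   = 1 / (1 + 28.840 + 0.41687) = 1/30.257 = 0.03305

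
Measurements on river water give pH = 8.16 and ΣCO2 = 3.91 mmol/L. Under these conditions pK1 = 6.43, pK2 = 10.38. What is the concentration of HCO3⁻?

α₁ = 1 / (1 + [H⁺]/K1 + K2/[H⁺]) = 1 / (1 + 10^-1.73 + 10^-2.22)
   = 1 / (1 + 0.018621 + 0.0060256) = 1/1.0246 = 0.9759
[HCO3⁻] = α₁ × DIC = 0.9759 × 3.91 = 3.82 mmol/L

[HCO3⁻] = 3.82 mmol/L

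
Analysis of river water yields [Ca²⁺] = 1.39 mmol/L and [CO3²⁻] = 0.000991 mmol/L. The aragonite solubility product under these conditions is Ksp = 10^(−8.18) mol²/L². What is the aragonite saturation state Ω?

Ksp = 10^(−8.18) = 6.607×10^-9
Ω = [Ca²⁺][CO3²⁻]/Ksp = (1.39×10^-3)(0.000991×10^-3) / 6.607×10^-9 = 0.208

Ω = 0.208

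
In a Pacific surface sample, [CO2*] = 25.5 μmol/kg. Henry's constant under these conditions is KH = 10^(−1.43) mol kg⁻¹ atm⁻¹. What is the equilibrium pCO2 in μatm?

pCO2 = 686 μatm

KH = 10^(−1.43) = 3.715×10^-2 mol kg⁻¹ atm⁻¹
pCO2 = [CO2*]/KH = 25.5×10^-6 / 3.715×10^-2 = 6.86×10^-4 atm = 686 μatm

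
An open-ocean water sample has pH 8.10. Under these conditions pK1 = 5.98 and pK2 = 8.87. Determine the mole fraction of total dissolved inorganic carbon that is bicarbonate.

α₁ = 1 / (1 + [H⁺]/K1 + K2/[H⁺]) = 1 / (1 + 10^-2.12 + 10^-0.77)
   = 1 / (1 + 0.0075858 + 0.16982) = 1/1.1774 = 0.8493

α₁ = 0.849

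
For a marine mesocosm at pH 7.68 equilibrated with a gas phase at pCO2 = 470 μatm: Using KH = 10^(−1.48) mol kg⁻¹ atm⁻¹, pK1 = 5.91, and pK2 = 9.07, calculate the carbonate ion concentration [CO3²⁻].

[CO2*] = KH · pCO2 = 10^(−1.48) × 470×10^-6 = 1.556×10^-5 mol/kg
α₀ = 1/(1 + K1/[H⁺] + K1K2/[H⁺]²) = 1/(1 + 10^+1.77 + 10^+0.38) = 0.01606
DIC = [CO2*]/α₀ = 1.556×10^-5 / 0.01606 = 0.9693 mmol/kg
[CO3²⁻] = α₂·DIC; α₂ = 0.03851, so [CO3²⁻] = 0.03851 × 0.9693 = 0.0373 mmol/kg

[CO3²⁻] = 0.0373 mmol/kg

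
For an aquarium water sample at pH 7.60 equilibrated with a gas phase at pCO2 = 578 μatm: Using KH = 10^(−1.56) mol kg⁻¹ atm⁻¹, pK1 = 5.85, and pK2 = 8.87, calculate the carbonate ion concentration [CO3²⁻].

[CO3²⁻] = 0.0481 mmol/kg

[CO2*] = KH · pCO2 = 10^(−1.56) × 578×10^-6 = 1.592×10^-5 mol/kg
α₀ = 1/(1 + K1/[H⁺] + K1K2/[H⁺]²) = 1/(1 + 10^+1.75 + 10^+0.48) = 0.01660
DIC = [CO2*]/α₀ = 1.592×10^-5 / 0.01660 = 0.9592 mmol/kg
[CO3²⁻] = α₂·DIC; α₂ = 0.05012, so [CO3²⁻] = 0.05012 × 0.9592 = 0.0481 mmol/kg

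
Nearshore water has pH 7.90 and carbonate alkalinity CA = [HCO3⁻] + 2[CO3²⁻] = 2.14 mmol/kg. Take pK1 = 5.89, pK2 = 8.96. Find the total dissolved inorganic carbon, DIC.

CA = [HCO3⁻] + 2[CO3²⁻] = (α₁ + 2α₂)·DIC
At pH 7.90: [H⁺]/K1 = 10^-2.01 = 0.0097724, K2/[H⁺] = 10^-1.06 = 0.087096
α₁ = 1/(1 + 0.0097724 + 0.087096) = 1/1.0969 = 0.9117; α₂ = α₁·K2/[H⁺] = 0.07940
α₁ + 2α₂ = 1.0705
DIC = CA / (α₁ + 2α₂) = 2.14 / 1.0705 = 2.00 mmol/kg

DIC = 2.00 mmol/kg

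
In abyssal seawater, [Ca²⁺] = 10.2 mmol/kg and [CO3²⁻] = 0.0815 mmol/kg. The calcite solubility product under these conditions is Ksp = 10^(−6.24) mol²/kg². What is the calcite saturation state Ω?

Ω = 1.44

Ksp = 10^(−6.24) = 5.754×10^-7
Ω = [Ca²⁺][CO3²⁻]/Ksp = (10.2×10^-3)(0.0815×10^-3) / 5.754×10^-7 = 1.44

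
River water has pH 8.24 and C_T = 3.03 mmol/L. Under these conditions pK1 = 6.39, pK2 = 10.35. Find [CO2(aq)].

α₀ = 1 / (1 + K1/[H⁺] + K1K2/[H⁺]²) = 1 / (1 + 10^+1.85 + 10^-0.26)
   = 1 / (1 + 70.795 + 0.54954) = 1/72.344 = 0.01382
[CO2*] = α₀ × DIC = 0.01382 × 3.03 = 0.0419 mmol/L

[CO2*] = 0.0419 mmol/L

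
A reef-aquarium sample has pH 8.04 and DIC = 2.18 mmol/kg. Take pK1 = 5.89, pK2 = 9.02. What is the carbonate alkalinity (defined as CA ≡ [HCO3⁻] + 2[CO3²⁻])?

CA = [HCO3⁻] + 2[CO3²⁻] = (α₁ + 2α₂)·DIC
At pH 8.04: [H⁺]/K1 = 10^-2.15 = 0.0070795, K2/[H⁺] = 10^-0.98 = 0.10471
α₁ = 1/(1 + 0.0070795 + 0.10471) = 1/1.1118 = 0.8994; α₂ = α₁·K2/[H⁺] = 0.09418
α₁ + 2α₂ = 1.0878
CA = 1.0878 × 2.18 = 2.37 mmol/kg

CA = 2.37 mmol/kg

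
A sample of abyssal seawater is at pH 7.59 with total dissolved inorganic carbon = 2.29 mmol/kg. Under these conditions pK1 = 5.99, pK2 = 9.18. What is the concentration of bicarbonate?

α₁ = 1 / (1 + [H⁺]/K1 + K2/[H⁺]) = 1 / (1 + 10^-1.60 + 10^-1.59)
   = 1 / (1 + 0.025119 + 0.025704) = 1/1.0508 = 0.9516
[HCO3⁻] = α₁ × DIC = 0.9516 × 2.29 = 2.18 mmol/kg

[HCO3⁻] = 2.18 mmol/kg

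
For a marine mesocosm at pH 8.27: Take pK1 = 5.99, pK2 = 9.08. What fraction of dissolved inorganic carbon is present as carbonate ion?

α₂ = 0.134

α₂ = 1 / (1 + [H⁺]/K2 + [H⁺]²/(K1K2)) = 1 / (1 + 10^+0.81 + 10^-1.47)
   = 1 / (1 + 6.4565 + 0.033884) = 1/7.4904 = 0.1335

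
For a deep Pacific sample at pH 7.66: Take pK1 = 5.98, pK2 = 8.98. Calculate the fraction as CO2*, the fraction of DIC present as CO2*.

α₀ = 1 / (1 + K1/[H⁺] + K1K2/[H⁺]²) = 1 / (1 + 10^+1.68 + 10^+0.36)
   = 1 / (1 + 47.863 + 2.2909) = 1/51.154 = 0.01955

α₀ = 0.0195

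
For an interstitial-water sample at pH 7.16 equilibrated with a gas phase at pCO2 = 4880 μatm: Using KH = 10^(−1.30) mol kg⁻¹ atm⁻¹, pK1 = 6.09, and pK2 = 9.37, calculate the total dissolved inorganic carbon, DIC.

DIC = 3.14 mmol/kg

[CO2*] = KH · pCO2 = 10^(−1.30) × 4880×10^-6 = 2.446×10^-4 mol/kg
α₀ = 1/(1 + K1/[H⁺] + K1K2/[H⁺]²) = 1/(1 + 10^+1.07 + 10^-1.14) = 0.07799
DIC = [CO2*]/α₀ = 2.446×10^-4 / 0.07799 = 3.14 mmol/kg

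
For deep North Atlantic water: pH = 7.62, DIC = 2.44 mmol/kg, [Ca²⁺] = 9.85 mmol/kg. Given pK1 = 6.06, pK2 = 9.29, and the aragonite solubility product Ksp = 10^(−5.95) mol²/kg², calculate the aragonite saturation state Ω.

α₂ = 1 / (1 + [H⁺]/K2 + [H⁺]²/(K1K2)) = 1 / (1 + 10^+1.67 + 10^+0.11)
   = 1 / (1 + 46.774 + 1.2882) = 1/49.062 = 0.02038
[CO3²⁻] = α₂ × DIC = 0.02038 × 2.44 = 0.04973 mmol/kg
Ksp = 10^(−5.95) = 1.122×10^-6
Ω = [Ca²⁺][CO3²⁻]/Ksp = (9.85×10^-3)(4.973×10^-5) / 1.122×10^-6 = 0.437

Ω = 0.437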